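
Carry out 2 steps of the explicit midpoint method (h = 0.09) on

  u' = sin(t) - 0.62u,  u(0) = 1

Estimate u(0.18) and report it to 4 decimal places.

Midpoint: k1 = f(t_n, u_n); k2 = f(t_n + h/2, u_n + (h/2)·k1); u_{n+1} = u_n + h·k2.
t=0.000000, u=1.000000:
  k1 = f(0.000000, 1.000000) = -0.620000
  k2 = f(0.045000, 0.972100) = -0.557717
  u ← 1.000000 + 0.09·(-0.557717) = 0.949805
t=0.090000, u=0.949805:
  k1 = f(0.090000, 0.949805) = -0.499001
  k2 = f(0.135000, 0.927350) = -0.440367
  u ← 0.949805 + 0.09·(-0.440367) = 0.910172
u(0.18) ≈ 0.9102

0.9102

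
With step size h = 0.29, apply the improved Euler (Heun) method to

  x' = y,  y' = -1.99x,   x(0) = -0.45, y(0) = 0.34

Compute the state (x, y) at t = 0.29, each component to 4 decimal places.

-0.3137, 0.5712

Heun on (x,y): k1 = f(t_n, state_n); k2 = f(t_n + h, state_n + h·k1); state_{n+1} = state_n + (h/2)·(k1 + k2).
0.000000: (-0.450000, 0.340000)
  k1 = (0.340000, 0.895500)
  predictor → (-0.351400, 0.599695)
  k2 = (0.599695, 0.699286)
  → (-0.313744, 0.571244)
(x(0.29), y(0.29)) ≈ (-0.3137, 0.5712)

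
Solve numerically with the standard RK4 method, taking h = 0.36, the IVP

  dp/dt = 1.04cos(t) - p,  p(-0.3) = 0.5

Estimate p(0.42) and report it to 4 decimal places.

0.7632

RK4: k1 = f(t_n, p_n); k2 = f(t_n + h/2, p_n + (h/2)·k1); k3 = f(t_n + h/2, p_n + (h/2)·k2); k4 = f(t_n + h, p_n + h·k3); p_{n+1} = p_n + (h/6)·(k1 + 2k2 + 2k3 + k4).
t=-0.300000, p=0.500000:
  k1 = f(-0.300000, 0.500000) = 0.493550
  k2 = f(-0.120000, 0.588839) = 0.443682
  k3 = f(-0.120000, 0.579863) = 0.452658
  k4 = f(0.060000, 0.662957) = 0.375172
  p ← 0.500000 + (0.36/6)·(k1 + 2k2 + 2k3 + k4) = 0.659684
t=0.060000, p=0.659684:
  k1 = f(0.060000, 0.659684) = 0.378444
  k2 = f(0.240000, 0.727804) = 0.282387
  k3 = f(0.240000, 0.710514) = 0.299678
  k4 = f(0.420000, 0.767568) = 0.182044
  p ← 0.659684 + (0.36/6)·(k1 + 2k2 + 2k3 + k4) = 0.763161
p(0.42) ≈ 0.7632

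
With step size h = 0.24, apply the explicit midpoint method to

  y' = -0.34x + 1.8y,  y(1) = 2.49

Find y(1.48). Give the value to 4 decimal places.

5.4941

Midpoint: k1 = f(x_n, y_n); k2 = f(x_n + h/2, y_n + (h/2)·k1); y_{n+1} = y_n + h·k2.
x=1.000000, y=2.490000:
  k1 = f(1.000000, 2.490000) = 4.142000
  k2 = f(1.120000, 2.987040) = 4.995872
  y ← 2.490000 + 0.24·4.995872 = 3.689009
x=1.240000, y=3.689009:
  k1 = f(1.240000, 3.689009) = 6.218617
  k2 = f(1.360000, 4.435243) = 7.521038
  y ← 3.689009 + 0.24·7.521038 = 5.494058
y(1.48) ≈ 5.4941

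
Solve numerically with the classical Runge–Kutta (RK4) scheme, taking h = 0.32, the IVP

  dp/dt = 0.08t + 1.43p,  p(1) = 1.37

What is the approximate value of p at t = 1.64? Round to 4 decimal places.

RK4: k1 = f(t_n, p_n); k2 = f(t_n + h/2, p_n + (h/2)·k1); k3 = f(t_n + h/2, p_n + (h/2)·k2); k4 = f(t_n + h, p_n + h·k3); p_{n+1} = p_n + (h/6)·(k1 + 2k2 + 2k3 + k4).
t=1.000000, p=1.370000:
  k1 = f(1.000000, 1.370000) = 2.039100
  k2 = f(1.160000, 1.696256) = 2.518446
  k3 = f(1.160000, 1.772951) = 2.628120
  k4 = f(1.320000, 2.210999) = 3.267328
  p ← 1.370000 + (0.32/6)·(k1 + 2k2 + 2k3 + k4) = 2.201977
t=1.320000, p=2.201977:
  k1 = f(1.320000, 2.201977) = 3.254427
  k2 = f(1.480000, 2.722685) = 4.011839
  k3 = f(1.480000, 2.843871) = 4.185135
  k4 = f(1.640000, 3.541220) = 5.195144
  p ← 2.201977 + (0.32/6)·(k1 + 2k2 + 2k3 + k4) = 3.526964
p(1.64) ≈ 3.5270

3.5270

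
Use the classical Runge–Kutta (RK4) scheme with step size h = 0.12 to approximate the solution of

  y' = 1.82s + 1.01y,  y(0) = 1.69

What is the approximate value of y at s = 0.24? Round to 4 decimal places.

RK4: k1 = f(s_n, y_n); k2 = f(s_n + h/2, y_n + (h/2)·k1); k3 = f(s_n + h/2, y_n + (h/2)·k2); k4 = f(s_n + h, y_n + h·k3); y_{n+1} = y_n + (h/6)·(k1 + 2k2 + 2k3 + k4).
s=0.000000, y=1.690000:
  k1 = f(0.000000, 1.690000) = 1.706900
  k2 = f(0.060000, 1.792414) = 1.919538
  k3 = f(0.060000, 1.805172) = 1.932424
  k4 = f(0.120000, 1.921891) = 2.159510
  y ← 1.690000 + (0.12/6)·(k1 + 2k2 + 2k3 + k4) = 1.921407
s=0.120000, y=1.921407:
  k1 = f(0.120000, 1.921407) = 2.159021
  k2 = f(0.180000, 2.050948) = 2.399057
  k3 = f(0.180000, 2.065350) = 2.413604
  k4 = f(0.240000, 2.211039) = 2.669950
  y ← 1.921407 + (0.12/6)·(k1 + 2k2 + 2k3 + k4) = 2.210493
y(0.24) ≈ 2.2105

2.2105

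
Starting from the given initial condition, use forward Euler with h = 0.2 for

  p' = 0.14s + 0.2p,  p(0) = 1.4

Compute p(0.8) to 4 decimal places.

1.6723

Euler: p_{n+1} = p_n + h·f(s_n, p_n).
s=0.000000, p=1.400000: f=0.280000 → p ← 1.400000 + 0.2·0.280000 = 1.456000
s=0.200000, p=1.456000: f=0.319200 → p ← 1.456000 + 0.2·0.319200 = 1.519840
s=0.400000, p=1.519840: f=0.359968 → p ← 1.519840 + 0.2·0.359968 = 1.591834
s=0.600000, p=1.591834: f=0.402367 → p ← 1.591834 + 0.2·0.402367 = 1.672307
p(0.8) ≈ 1.6723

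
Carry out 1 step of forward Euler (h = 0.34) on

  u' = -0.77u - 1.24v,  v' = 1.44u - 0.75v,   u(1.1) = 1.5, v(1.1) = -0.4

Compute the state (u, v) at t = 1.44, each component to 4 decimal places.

1.2759, 0.4364

Euler on (u,v): u_{n+1} = u_n + h·u', v_{n+1} = v_n + h·v'.
1.100000: (1.500000, -0.400000); f=(-0.659000, 2.460000) → (1.275940, 0.436400)
(u(1.44), v(1.44)) ≈ (1.2759, 0.4364)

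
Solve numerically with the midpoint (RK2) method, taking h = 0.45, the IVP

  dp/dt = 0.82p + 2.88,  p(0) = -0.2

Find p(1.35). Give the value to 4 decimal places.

6.3179

Midpoint: k1 = f(t_n, p_n); k2 = f(t_n + h/2, p_n + (h/2)·k1); p_{n+1} = p_n + h·k2.
t=0.000000, p=-0.200000:
  k1 = f(0.000000, -0.200000) = 2.716000
  k2 = f(0.225000, 0.411100) = 3.217102
  p ← -0.200000 + 0.45·3.217102 = 1.247696
t=0.450000, p=1.247696:
  k1 = f(0.450000, 1.247696) = 3.903111
  k2 = f(0.675000, 2.125896) = 4.623235
  p ← 1.247696 + 0.45·4.623235 = 3.328151
t=0.900000, p=3.328151:
  k1 = f(0.900000, 3.328151) = 5.609084
  k2 = f(1.125000, 4.590195) = 6.643960
  p ← 3.328151 + 0.45·6.643960 = 6.317934
p(1.35) ≈ 6.3179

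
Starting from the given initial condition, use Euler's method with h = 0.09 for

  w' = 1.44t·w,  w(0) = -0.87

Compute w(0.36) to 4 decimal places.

-0.9322

Euler: w_{n+1} = w_n + h·f(t_n, w_n).
t=0.000000, w=-0.870000: f=0.000000 → w ← -0.870000 + 0.09·0.000000 = -0.870000
t=0.090000, w=-0.870000: f=-0.112752 → w ← -0.870000 + 0.09·(-0.112752) = -0.880148
t=0.180000, w=-0.880148: f=-0.228134 → w ← -0.880148 + 0.09·(-0.228134) = -0.900680
t=0.270000, w=-0.900680: f=-0.350184 → w ← -0.900680 + 0.09·(-0.350184) = -0.932196
w(0.36) ≈ -0.9322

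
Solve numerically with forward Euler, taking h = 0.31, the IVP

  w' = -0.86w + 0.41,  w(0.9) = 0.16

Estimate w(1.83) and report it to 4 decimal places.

0.3518

Euler: w_{n+1} = w_n + h·f(t_n, w_n).
t=0.900000, w=0.160000: f=0.272400 → w ← 0.160000 + 0.31·0.272400 = 0.244444
t=1.210000, w=0.244444: f=0.199778 → w ← 0.244444 + 0.31·0.199778 = 0.306375
t=1.520000, w=0.306375: f=0.146517 → w ← 0.306375 + 0.31·0.146517 = 0.351796
w(1.83) ≈ 0.3518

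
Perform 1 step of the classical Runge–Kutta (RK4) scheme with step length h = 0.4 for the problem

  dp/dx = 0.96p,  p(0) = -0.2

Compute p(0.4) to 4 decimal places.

RK4: k1 = f(x_n, p_n); k2 = f(x_n + h/2, p_n + (h/2)·k1); k3 = f(x_n + h/2, p_n + (h/2)·k2); k4 = f(x_n + h, p_n + h·k3); p_{n+1} = p_n + (h/6)·(k1 + 2k2 + 2k3 + k4).
x=0.000000, p=-0.200000:
  k1 = f(0.000000, -0.200000) = -0.192000
  k2 = f(0.200000, -0.238400) = -0.228864
  k3 = f(0.200000, -0.245773) = -0.235942
  k4 = f(0.400000, -0.294377) = -0.282602
  p ← -0.200000 + (0.4/6)·(k1 + 2k2 + 2k3 + k4) = -0.293614
p(0.4) ≈ -0.2936

-0.2936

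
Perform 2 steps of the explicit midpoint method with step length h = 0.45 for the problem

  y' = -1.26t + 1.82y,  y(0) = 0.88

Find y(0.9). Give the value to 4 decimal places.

Midpoint: k1 = f(t_n, y_n); k2 = f(t_n + h/2, y_n + (h/2)·k1); y_{n+1} = y_n + h·k2.
t=0.000000, y=0.880000:
  k1 = f(0.000000, 0.880000) = 1.601600
  k2 = f(0.225000, 1.240360) = 1.973955
  y ← 0.880000 + 0.45·1.973955 = 1.768280
t=0.450000, y=1.768280:
  k1 = f(0.450000, 1.768280) = 2.651269
  k2 = f(0.675000, 2.364815) = 3.453464
  y ← 1.768280 + 0.45·3.453464 = 3.322339
y(0.9) ≈ 3.3223

3.3223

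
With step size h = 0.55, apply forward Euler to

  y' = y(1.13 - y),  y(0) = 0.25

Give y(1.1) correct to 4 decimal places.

0.5259

Euler: y_{n+1} = y_n + h·f(x_n, y_n).
x=0.000000, y=0.250000: f=0.220000 → y ← 0.250000 + 0.55·0.220000 = 0.371000
x=0.550000, y=0.371000: f=0.281589 → y ← 0.371000 + 0.55·0.281589 = 0.525874
y(1.1) ≈ 0.5259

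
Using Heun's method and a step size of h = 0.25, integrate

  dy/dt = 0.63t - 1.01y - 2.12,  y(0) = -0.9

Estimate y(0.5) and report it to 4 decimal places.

-1.3013

Heun: k1 = f(t_n, y_n); k2 = f(t_n + h, y_n + h·k1); y_{n+1} = y_n + (h/2)·(k1 + k2).
t=0.000000, y=-0.900000:
  k1 = f(0.000000, -0.900000) = -1.211000
  k2 = f(0.250000, -1.202750) = -0.747723
  y ← -0.900000 + (0.25/2)·(-1.211000 + (-0.747723)) = -1.144840
t=0.250000, y=-1.144840:
  k1 = f(0.250000, -1.144840) = -0.806211
  k2 = f(0.500000, -1.346393) = -0.445143
  y ← -1.144840 + (0.25/2)·(-0.806211 + (-0.445143)) = -1.301260
y(0.5) ≈ -1.3013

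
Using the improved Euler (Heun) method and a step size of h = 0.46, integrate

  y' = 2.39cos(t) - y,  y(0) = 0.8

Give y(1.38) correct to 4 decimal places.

1.2156

Heun: k1 = f(t_n, y_n); k2 = f(t_n + h, y_n + h·k1); y_{n+1} = y_n + (h/2)·(k1 + k2).
t=0.000000, y=0.800000:
  k1 = f(0.000000, 0.800000) = 1.590000
  k2 = f(0.460000, 1.531400) = 0.610165
  y ← 0.800000 + (0.46/2)·(1.590000 + 0.610165) = 1.306038
t=0.460000, y=1.306038:
  k1 = f(0.460000, 1.306038) = 0.835527
  k2 = f(0.920000, 1.690381) = -0.242470
  y ← 1.306038 + (0.46/2)·(0.835527 + (-0.242470)) = 1.442441
t=0.920000, y=1.442441:
  k1 = f(0.920000, 1.442441) = 0.005469
  k2 = f(1.380000, 1.444957) = -0.991715
  y ← 1.442441 + (0.46/2)·(0.005469 + (-0.991715)) = 1.215605
y(1.38) ≈ 1.2156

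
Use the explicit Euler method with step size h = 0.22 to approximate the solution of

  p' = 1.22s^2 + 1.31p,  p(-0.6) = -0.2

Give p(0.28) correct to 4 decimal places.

Euler: p_{n+1} = p_n + h·f(s_n, p_n).
s=-0.600000, p=-0.200000: f=0.177200 → p ← -0.200000 + 0.22·0.177200 = -0.161016
s=-0.380000, p=-0.161016: f=-0.034763 → p ← -0.161016 + 0.22·(-0.034763) = -0.168664
s=-0.160000, p=-0.168664: f=-0.189718 → p ← -0.168664 + 0.22·(-0.189718) = -0.210402
s=0.060000, p=-0.210402: f=-0.271234 → p ← -0.210402 + 0.22·(-0.271234) = -0.270073
p(0.28) ≈ -0.2701

-0.2701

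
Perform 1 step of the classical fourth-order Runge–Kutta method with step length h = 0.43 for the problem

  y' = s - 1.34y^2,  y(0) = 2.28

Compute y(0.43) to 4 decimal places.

RK4: k1 = f(s_n, y_n); k2 = f(s_n + h/2, y_n + (h/2)·k1); k3 = f(s_n + h/2, y_n + (h/2)·k2); k4 = f(s_n + h, y_n + h·k3); y_{n+1} = y_n + (h/6)·(k1 + 2k2 + 2k3 + k4).
s=0.000000, y=2.280000:
  k1 = f(0.000000, 2.280000) = -6.965856
  k2 = f(0.215000, 0.782341) = -0.605157
  k3 = f(0.215000, 2.149891) = -5.978524
  k4 = f(0.430000, -0.290765) = 0.316711
  y ← 2.280000 + (0.43/6)·(k1 + 2k2 + 2k3 + k4) = 0.859817
y(0.43) ≈ 0.8598

0.8598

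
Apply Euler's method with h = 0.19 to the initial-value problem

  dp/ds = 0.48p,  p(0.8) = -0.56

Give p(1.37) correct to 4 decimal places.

Euler: p_{n+1} = p_n + h·f(s_n, p_n).
s=0.800000, p=-0.560000: f=-0.268800 → p ← -0.560000 + 0.19·(-0.268800) = -0.611072
s=0.990000, p=-0.611072: f=-0.293315 → p ← -0.611072 + 0.19·(-0.293315) = -0.666802
s=1.180000, p=-0.666802: f=-0.320065 → p ← -0.666802 + 0.19·(-0.320065) = -0.727614
p(1.37) ≈ -0.7276

-0.7276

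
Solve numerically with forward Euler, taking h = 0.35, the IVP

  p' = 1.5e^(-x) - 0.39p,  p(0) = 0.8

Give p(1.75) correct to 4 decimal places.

Euler: p_{n+1} = p_n + h·f(x_n, p_n).
x=0.000000, p=0.800000: f=1.188000 → p ← 0.800000 + 0.35·1.188000 = 1.215800
x=0.350000, p=1.215800: f=0.582870 → p ← 1.215800 + 0.35·0.582870 = 1.419805
x=0.700000, p=1.419805: f=0.191154 → p ← 1.419805 + 0.35·0.191154 = 1.486709
x=1.050000, p=1.486709: f=-0.054910 → p ← 1.486709 + 0.35·(-0.054910) = 1.467490
x=1.400000, p=1.467490: f=-0.202426 → p ← 1.467490 + 0.35·(-0.202426) = 1.396641
p(1.75) ≈ 1.3966

1.3966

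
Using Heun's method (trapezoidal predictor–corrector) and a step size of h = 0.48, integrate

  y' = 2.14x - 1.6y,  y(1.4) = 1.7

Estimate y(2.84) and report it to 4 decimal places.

Heun: k1 = f(x_n, y_n); k2 = f(x_n + h, y_n + h·k1); y_{n+1} = y_n + (h/2)·(k1 + k2).
x=1.400000, y=1.700000:
  k1 = f(1.400000, 1.700000) = 0.276000
  k2 = f(1.880000, 1.832480) = 1.091232
  y ← 1.700000 + (0.48/2)·(0.276000 + 1.091232) = 2.028136
x=1.880000, y=2.028136:
  k1 = f(1.880000, 2.028136) = 0.778183
  k2 = f(2.360000, 2.401663) = 1.207738
  y ← 2.028136 + (0.48/2)·(0.778183 + 1.207738) = 2.504757
x=2.360000, y=2.504757:
  k1 = f(2.360000, 2.504757) = 1.042789
  k2 = f(2.840000, 3.005296) = 1.269127
  y ← 2.504757 + (0.48/2)·(1.042789 + 1.269127) = 3.059617
y(2.84) ≈ 3.0596

3.0596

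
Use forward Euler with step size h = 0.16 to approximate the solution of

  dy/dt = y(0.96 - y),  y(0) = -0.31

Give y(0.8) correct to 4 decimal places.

Euler: y_{n+1} = y_n + h·f(t_n, y_n).
t=0.000000, y=-0.310000: f=-0.393700 → y ← -0.310000 + 0.16·(-0.393700) = -0.372992
t=0.160000, y=-0.372992: f=-0.497195 → y ← -0.372992 + 0.16·(-0.497195) = -0.452543
t=0.320000, y=-0.452543: f=-0.639237 → y ← -0.452543 + 0.16·(-0.639237) = -0.554821
t=0.480000, y=-0.554821: f=-0.840455 → y ← -0.554821 + 0.16·(-0.840455) = -0.689294
t=0.640000, y=-0.689294: f=-1.136848 → y ← -0.689294 + 0.16·(-1.136848) = -0.871190
y(0.8) ≈ -0.8712

-0.8712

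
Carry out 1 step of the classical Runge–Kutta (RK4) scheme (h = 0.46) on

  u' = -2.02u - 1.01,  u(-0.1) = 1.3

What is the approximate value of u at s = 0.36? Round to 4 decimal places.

RK4: k1 = f(s_n, u_n); k2 = f(s_n + h/2, u_n + (h/2)·k1); k3 = f(s_n + h/2, u_n + (h/2)·k2); k4 = f(s_n + h, u_n + h·k3); u_{n+1} = u_n + (h/6)·(k1 + 2k2 + 2k3 + k4).
s=-0.100000, u=1.300000:
  k1 = f(-0.100000, 1.300000) = -3.636000
  k2 = f(0.130000, 0.463720) = -1.946714
  k3 = f(0.130000, 0.852256) = -2.731556
  k4 = f(0.360000, 0.043484) = -1.097838
  u ← 1.300000 + (0.46/6)·(k1 + 2k2 + 2k3 + k4) = 0.219738
u(0.36) ≈ 0.2197

0.2197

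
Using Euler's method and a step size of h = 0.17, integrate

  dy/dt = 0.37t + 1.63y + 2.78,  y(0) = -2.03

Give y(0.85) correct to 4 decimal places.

Euler: y_{n+1} = y_n + h·f(t_n, y_n).
t=0.000000, y=-2.030000: f=-0.528900 → y ← -2.030000 + 0.17·(-0.528900) = -2.119913
t=0.170000, y=-2.119913: f=-0.612558 → y ← -2.119913 + 0.17·(-0.612558) = -2.224048
t=0.340000, y=-2.224048: f=-0.719398 → y ← -2.224048 + 0.17·(-0.719398) = -2.346346
t=0.510000, y=-2.346346: f=-0.855843 → y ← -2.346346 + 0.17·(-0.855843) = -2.491839
t=0.680000, y=-2.491839: f=-1.030097 → y ← -2.491839 + 0.17·(-1.030097) = -2.666955
y(0.85) ≈ -2.6670

-2.6670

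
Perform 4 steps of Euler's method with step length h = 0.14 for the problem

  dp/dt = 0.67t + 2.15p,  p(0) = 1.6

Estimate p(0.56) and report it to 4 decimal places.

4.6796

Euler: p_{n+1} = p_n + h·f(t_n, p_n).
t=0.000000, p=1.600000: f=3.440000 → p ← 1.600000 + 0.14·3.440000 = 2.081600
t=0.140000, p=2.081600: f=4.569240 → p ← 2.081600 + 0.14·4.569240 = 2.721294
t=0.280000, p=2.721294: f=6.038381 → p ← 2.721294 + 0.14·6.038381 = 3.566667
t=0.420000, p=3.566667: f=7.949734 → p ← 3.566667 + 0.14·7.949734 = 4.679630
p(0.56) ≈ 4.6796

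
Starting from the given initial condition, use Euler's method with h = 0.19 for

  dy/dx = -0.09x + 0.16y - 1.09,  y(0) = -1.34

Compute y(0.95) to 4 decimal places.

-2.6903

Euler: y_{n+1} = y_n + h·f(x_n, y_n).
x=0.000000, y=-1.340000: f=-1.304400 → y ← -1.340000 + 0.19·(-1.304400) = -1.587836
x=0.190000, y=-1.587836: f=-1.361154 → y ← -1.587836 + 0.19·(-1.361154) = -1.846455
x=0.380000, y=-1.846455: f=-1.419633 → y ← -1.846455 + 0.19·(-1.419633) = -2.116185
x=0.570000, y=-2.116185: f=-1.479890 → y ← -2.116185 + 0.19·(-1.479890) = -2.397364
x=0.760000, y=-2.397364: f=-1.541978 → y ← -2.397364 + 0.19·(-1.541978) = -2.690340
y(0.95) ≈ -2.6903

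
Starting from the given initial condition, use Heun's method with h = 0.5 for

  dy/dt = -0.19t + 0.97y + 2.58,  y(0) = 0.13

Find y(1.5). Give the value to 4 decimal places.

8.4878

Heun: k1 = f(t_n, y_n); k2 = f(t_n + h, y_n + h·k1); y_{n+1} = y_n + (h/2)·(k1 + k2).
t=0.000000, y=0.130000:
  k1 = f(0.000000, 0.130000) = 2.706100
  k2 = f(0.500000, 1.483050) = 3.923558
  y ← 0.130000 + (0.5/2)·(2.706100 + 3.923558) = 1.787415
t=0.500000, y=1.787415:
  k1 = f(0.500000, 1.787415) = 4.218792
  k2 = f(1.000000, 3.896811) = 6.169906
  y ← 1.787415 + (0.5/2)·(4.218792 + 6.169906) = 4.384589
t=1.000000, y=4.384589:
  k1 = f(1.000000, 4.384589) = 6.643052
  k2 = f(1.500000, 7.706115) = 9.769932
  y ← 4.384589 + (0.5/2)·(6.643052 + 9.769932) = 8.487835
y(1.5) ≈ 8.4878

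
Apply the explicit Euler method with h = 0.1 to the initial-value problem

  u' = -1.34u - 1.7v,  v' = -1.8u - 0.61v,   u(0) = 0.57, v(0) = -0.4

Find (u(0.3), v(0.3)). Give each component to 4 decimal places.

0.5851, -0.6187

Euler on (u,v): u_{n+1} = u_n + h·u', v_{n+1} = v_n + h·v'.
0.000000: (0.570000, -0.400000); f=(-0.083800, -0.782000) → (0.561620, -0.478200)
0.100000: (0.561620, -0.478200); f=(0.060369, -0.719214) → (0.567657, -0.550121)
0.200000: (0.567657, -0.550121); f=(0.174546, -0.686208) → (0.585112, -0.618742)
(u(0.3), v(0.3)) ≈ (0.5851, -0.6187)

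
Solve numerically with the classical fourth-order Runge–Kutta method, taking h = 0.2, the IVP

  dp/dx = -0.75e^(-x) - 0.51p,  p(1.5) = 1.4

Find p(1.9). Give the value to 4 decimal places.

RK4: k1 = f(x_n, p_n); k2 = f(x_n + h/2, p_n + (h/2)·k1); k3 = f(x_n + h/2, p_n + (h/2)·k2); k4 = f(x_n + h, p_n + h·k3); p_{n+1} = p_n + (h/6)·(k1 + 2k2 + 2k3 + k4).
x=1.500000, p=1.400000:
  k1 = f(1.500000, 1.400000) = -0.881348
  k2 = f(1.600000, 1.311865) = -0.820474
  k3 = f(1.600000, 1.317953) = -0.823578
  k4 = f(1.700000, 1.235284) = -0.767008
  p ← 1.400000 + (0.2/6)·(k1 + 2k2 + 2k3 + k4) = 1.235451
x=1.700000, p=1.235451:
  k1 = f(1.700000, 1.235451) = -0.767093
  k2 = f(1.800000, 1.158742) = -0.714933
  k3 = f(1.800000, 1.163958) = -0.717593
  k4 = f(1.900000, 1.091933) = -0.669062
  p ← 1.235451 + (0.2/6)·(k1 + 2k2 + 2k3 + k4) = 1.092078
p(1.9) ≈ 1.0921

1.0921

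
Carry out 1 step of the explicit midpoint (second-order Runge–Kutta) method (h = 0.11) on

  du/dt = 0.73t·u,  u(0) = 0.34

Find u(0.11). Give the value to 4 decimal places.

Midpoint: k1 = f(t_n, u_n); k2 = f(t_n + h/2, u_n + (h/2)·k1); u_{n+1} = u_n + h·k2.
t=0.000000, u=0.340000:
  k1 = f(0.000000, 0.340000) = 0.000000
  k2 = f(0.055000, 0.340000) = 0.013651
  u ← 0.340000 + 0.11·0.013651 = 0.341502
u(0.11) ≈ 0.3415

0.3415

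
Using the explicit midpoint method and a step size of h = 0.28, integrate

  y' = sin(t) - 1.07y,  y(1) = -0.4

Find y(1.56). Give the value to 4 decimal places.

Midpoint: k1 = f(t_n, y_n); k2 = f(t_n + h/2, y_n + (h/2)·k1); y_{n+1} = y_n + h·k2.
t=1.000000, y=-0.400000:
  k1 = f(1.000000, -0.400000) = 1.269471
  k2 = f(1.140000, -0.222274) = 1.146467
  y ← -0.400000 + 0.28·1.146467 = -0.078989
t=1.280000, y=-0.078989:
  k1 = f(1.280000, -0.078989) = 1.042534
  k2 = f(1.420000, 0.066966) = 0.916999
  y ← -0.078989 + 0.28·0.916999 = 0.177770
y(1.56) ≈ 0.1778

0.1778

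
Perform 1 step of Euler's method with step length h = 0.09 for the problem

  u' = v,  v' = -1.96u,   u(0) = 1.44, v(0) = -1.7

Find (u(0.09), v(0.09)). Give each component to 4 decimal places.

1.2870, -1.9540

Euler on (u,v): u_{n+1} = u_n + h·u', v_{n+1} = v_n + h·v'.
0.000000: (1.440000, -1.700000); f=(-1.700000, -2.822400) → (1.287000, -1.954016)
(u(0.09), v(0.09)) ≈ (1.2870, -1.9540)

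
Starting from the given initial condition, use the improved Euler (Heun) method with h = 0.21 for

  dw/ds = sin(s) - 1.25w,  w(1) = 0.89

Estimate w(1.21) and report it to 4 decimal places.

Heun: k1 = f(s_n, w_n); k2 = f(s_n + h, w_n + h·k1); w_{n+1} = w_n + (h/2)·(k1 + k2).
s=1.000000, w=0.890000:
  k1 = f(1.000000, 0.890000) = -0.271029
  k2 = f(1.210000, 0.833084) = -0.105739
  w ← 0.890000 + (0.21/2)·(-0.271029 + (-0.105739)) = 0.850439
w(1.21) ≈ 0.8504

0.8504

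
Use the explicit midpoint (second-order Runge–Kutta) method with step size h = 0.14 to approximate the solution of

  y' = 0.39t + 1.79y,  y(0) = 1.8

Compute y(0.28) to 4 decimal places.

Midpoint: k1 = f(t_n, y_n); k2 = f(t_n + h/2, y_n + (h/2)·k1); y_{n+1} = y_n + h·k2.
t=0.000000, y=1.800000:
  k1 = f(0.000000, 1.800000) = 3.222000
  k2 = f(0.070000, 2.025540) = 3.653017
  y ← 1.800000 + 0.14·3.653017 = 2.311422
t=0.140000, y=2.311422:
  k1 = f(0.140000, 2.311422) = 4.192046
  k2 = f(0.210000, 2.604866) = 4.744609
  y ← 2.311422 + 0.14·4.744609 = 2.975668
y(0.28) ≈ 2.9757

2.9757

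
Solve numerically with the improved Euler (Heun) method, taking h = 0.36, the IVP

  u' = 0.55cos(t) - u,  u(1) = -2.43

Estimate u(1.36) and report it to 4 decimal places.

-1.6577

Heun: k1 = f(t_n, u_n); k2 = f(t_n + h, u_n + h·k1); u_{n+1} = u_n + (h/2)·(k1 + k2).
t=1.000000, u=-2.430000:
  k1 = f(1.000000, -2.430000) = 2.727166
  k2 = f(1.360000, -1.448220) = 1.563301
  u ← -2.430000 + (0.36/2)·(2.727166 + 1.563301) = -1.657716
u(1.36) ≈ -1.6577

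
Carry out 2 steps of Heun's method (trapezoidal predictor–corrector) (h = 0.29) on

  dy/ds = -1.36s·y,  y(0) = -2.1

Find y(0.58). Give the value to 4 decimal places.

Heun: k1 = f(s_n, y_n); k2 = f(s_n + h, y_n + h·k1); y_{n+1} = y_n + (h/2)·(k1 + k2).
s=0.000000, y=-2.100000:
  k1 = f(0.000000, -2.100000) = 0.000000
  k2 = f(0.290000, -2.100000) = 0.828240
  y ← -2.100000 + (0.29/2)·(0.000000 + 0.828240) = -1.979905
s=0.290000, y=-1.979905:
  k1 = f(0.290000, -1.979905) = 0.780875
  k2 = f(0.580000, -1.753452) = 1.383123
  y ← -1.979905 + (0.29/2)·(0.780875 + 1.383123) = -1.666126
y(0.58) ≈ -1.6661

-1.6661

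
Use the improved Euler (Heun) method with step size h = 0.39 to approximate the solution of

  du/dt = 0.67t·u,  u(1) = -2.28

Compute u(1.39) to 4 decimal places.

-3.1001

Heun: k1 = f(t_n, u_n); k2 = f(t_n + h, u_n + h·k1); u_{n+1} = u_n + (h/2)·(k1 + k2).
t=1.000000, u=-2.280000:
  k1 = f(1.000000, -2.280000) = -1.527600
  k2 = f(1.390000, -2.875764) = -2.678199
  u ← -2.280000 + (0.39/2)·(-1.527600 + (-2.678199)) = -3.100131
u(1.39) ≈ -3.1001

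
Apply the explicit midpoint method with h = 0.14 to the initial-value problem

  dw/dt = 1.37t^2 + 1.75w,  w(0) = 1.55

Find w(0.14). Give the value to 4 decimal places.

Midpoint: k1 = f(t_n, w_n); k2 = f(t_n + h/2, w_n + (h/2)·k1); w_{n+1} = w_n + h·k2.
t=0.000000, w=1.550000:
  k1 = f(0.000000, 1.550000) = 2.712500
  k2 = f(0.070000, 1.739875) = 3.051494
  w ← 1.550000 + 0.14·3.051494 = 1.977209
w(0.14) ≈ 1.9772

1.9772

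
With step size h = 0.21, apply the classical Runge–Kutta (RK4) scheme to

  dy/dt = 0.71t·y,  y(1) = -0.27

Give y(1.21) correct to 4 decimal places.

RK4: k1 = f(t_n, y_n); k2 = f(t_n + h/2, y_n + (h/2)·k1); k3 = f(t_n + h/2, y_n + (h/2)·k2); k4 = f(t_n + h, y_n + h·k3); y_{n+1} = y_n + (h/6)·(k1 + 2k2 + 2k3 + k4).
t=1.000000, y=-0.270000:
  k1 = f(1.000000, -0.270000) = -0.191700
  k2 = f(1.105000, -0.290129) = -0.227620
  k3 = f(1.105000, -0.293900) = -0.230579
  k4 = f(1.210000, -0.318422) = -0.273556
  y ← -0.270000 + (0.21/6)·(k1 + 2k2 + 2k3 + k4) = -0.318358
y(1.21) ≈ -0.3184

-0.3184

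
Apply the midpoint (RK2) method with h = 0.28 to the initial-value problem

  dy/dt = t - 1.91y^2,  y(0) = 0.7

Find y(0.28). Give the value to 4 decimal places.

0.5661

Midpoint: k1 = f(t_n, y_n); k2 = f(t_n + h/2, y_n + (h/2)·k1); y_{n+1} = y_n + h·k2.
t=0.000000, y=0.700000:
  k1 = f(0.000000, 0.700000) = -0.935900
  k2 = f(0.140000, 0.568974) = -0.478327
  y ← 0.700000 + 0.28·(-0.478327) = 0.566068
y(0.28) ≈ 0.5661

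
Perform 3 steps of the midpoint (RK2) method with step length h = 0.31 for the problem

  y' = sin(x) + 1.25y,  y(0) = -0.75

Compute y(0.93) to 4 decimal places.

-1.7622

Midpoint: k1 = f(x_n, y_n); k2 = f(x_n + h/2, y_n + (h/2)·k1); y_{n+1} = y_n + h·k2.
x=0.000000, y=-0.750000:
  k1 = f(0.000000, -0.750000) = -0.937500
  k2 = f(0.155000, -0.895312) = -0.964761
  y ← -0.750000 + 0.31·(-0.964761) = -1.049076
x=0.310000, y=-1.049076:
  k1 = f(0.310000, -1.049076) = -1.006286
  k2 = f(0.465000, -1.205050) = -1.057890
  y ← -1.049076 + 0.31·(-1.057890) = -1.377022
x=0.620000, y=-1.377022:
  k1 = f(0.620000, -1.377022) = -1.140242
  k2 = f(0.775000, -1.553759) = -1.242483
  y ← -1.377022 + 0.31·(-1.242483) = -1.762191
y(0.93) ≈ -1.7622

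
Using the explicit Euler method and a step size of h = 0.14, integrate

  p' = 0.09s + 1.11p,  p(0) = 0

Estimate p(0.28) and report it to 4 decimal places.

0.0018

Euler: p_{n+1} = p_n + h·f(s_n, p_n).
s=0.000000, p=0.000000: f=0.000000 → p ← 0.000000 + 0.14·0.000000 = 0.000000
s=0.140000, p=0.000000: f=0.012600 → p ← 0.000000 + 0.14·0.012600 = 0.001764
p(0.28) ≈ 0.0018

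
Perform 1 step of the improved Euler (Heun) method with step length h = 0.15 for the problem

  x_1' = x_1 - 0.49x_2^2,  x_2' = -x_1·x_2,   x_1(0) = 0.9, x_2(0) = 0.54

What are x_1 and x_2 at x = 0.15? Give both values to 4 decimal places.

Heun on (x_1,x_2): k1 = f(x_n, state_n); k2 = f(x_n + h, state_n + h·k1); state_{n+1} = state_n + (h/2)·(k1 + k2).
0.000000: (0.900000, 0.540000)
  k1 = (0.757116, -0.486000)
  predictor → (1.013567, 0.467100)
  k2 = (0.906658, -0.473437)
  → (1.024783, 0.468042)
(x_1(0.15), x_2(0.15)) ≈ (1.0248, 0.4680)

1.0248, 0.4680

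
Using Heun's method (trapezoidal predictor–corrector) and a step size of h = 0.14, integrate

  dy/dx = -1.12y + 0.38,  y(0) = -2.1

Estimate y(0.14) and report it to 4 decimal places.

-1.7475

Heun: k1 = f(x_n, y_n); k2 = f(x_n + h, y_n + h·k1); y_{n+1} = y_n + (h/2)·(k1 + k2).
x=0.000000, y=-2.100000:
  k1 = f(0.000000, -2.100000) = 2.732000
  k2 = f(0.140000, -1.717520) = 2.303622
  y ← -2.100000 + (0.14/2)·(2.732000 + 2.303622) = -1.747506
y(0.14) ≈ -1.7475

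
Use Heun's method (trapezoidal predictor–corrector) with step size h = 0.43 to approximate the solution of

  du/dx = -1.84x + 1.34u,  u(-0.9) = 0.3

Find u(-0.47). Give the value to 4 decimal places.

Heun: k1 = f(x_n, u_n); k2 = f(x_n + h, u_n + h·k1); u_{n+1} = u_n + (h/2)·(k1 + k2).
x=-0.900000, u=0.300000:
  k1 = f(-0.900000, 0.300000) = 2.058000
  k2 = f(-0.470000, 1.184940) = 2.452620
  u ← 0.300000 + (0.43/2)·(2.058000 + 2.452620) = 1.269783
u(-0.47) ≈ 1.2698

1.2698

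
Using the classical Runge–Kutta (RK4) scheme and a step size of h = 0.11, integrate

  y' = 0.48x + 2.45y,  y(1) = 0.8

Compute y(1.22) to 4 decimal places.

RK4: k1 = f(x_n, y_n); k2 = f(x_n + h/2, y_n + (h/2)·k1); k3 = f(x_n + h/2, y_n + (h/2)·k2); k4 = f(x_n + h, y_n + h·k3); y_{n+1} = y_n + (h/6)·(k1 + 2k2 + 2k3 + k4).
x=1.000000, y=0.800000:
  k1 = f(1.000000, 0.800000) = 2.440000
  k2 = f(1.055000, 0.934200) = 2.795190
  k3 = f(1.055000, 0.953735) = 2.843052
  k4 = f(1.110000, 1.112736) = 3.259002
  y ← 0.800000 + (0.11/6)·(k1 + 2k2 + 2k3 + k4) = 1.111217
x=1.110000, y=1.111217:
  k1 = f(1.110000, 1.111217) = 3.255282
  k2 = f(1.165000, 1.290258) = 3.720332
  k3 = f(1.165000, 1.315835) = 3.782997
  k4 = f(1.220000, 1.527347) = 4.327600
  y ← 1.111217 + (0.11/6)·(k1 + 2k2 + 2k3 + k4) = 1.525359
y(1.22) ≈ 1.5254

1.5254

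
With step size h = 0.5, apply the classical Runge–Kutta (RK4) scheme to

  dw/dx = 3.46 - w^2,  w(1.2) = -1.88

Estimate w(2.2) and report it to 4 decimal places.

-2.7809

RK4: k1 = f(x_n, w_n); k2 = f(x_n + h/2, w_n + (h/2)·k1); k3 = f(x_n + h/2, w_n + (h/2)·k2); k4 = f(x_n + h, w_n + h·k3); w_{n+1} = w_n + (h/6)·(k1 + 2k2 + 2k3 + k4).
x=1.200000, w=-1.880000:
  k1 = f(1.200000, -1.880000) = -0.074400
  k2 = f(1.450000, -1.898600) = -0.144682
  k3 = f(1.450000, -1.916170) = -0.211709
  k4 = f(1.700000, -1.985855) = -0.483619
  w ← -1.880000 + (0.5/6)·(k1 + 2k2 + 2k3 + k4) = -1.985900
x=1.700000, w=-1.985900:
  k1 = f(1.700000, -1.985900) = -0.483799
  k2 = f(1.950000, -2.106850) = -0.978817
  k3 = f(1.950000, -2.230604) = -1.515595
  k4 = f(2.200000, -2.743698) = -4.067878
  w ← -1.985900 + (0.5/6)·(k1 + 2k2 + 2k3 + k4) = -2.780942
w(2.2) ≈ -2.7809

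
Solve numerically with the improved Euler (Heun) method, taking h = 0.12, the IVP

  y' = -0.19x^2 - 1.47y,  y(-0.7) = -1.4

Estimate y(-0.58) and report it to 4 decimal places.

Heun: k1 = f(x_n, y_n); k2 = f(x_n + h, y_n + h·k1); y_{n+1} = y_n + (h/2)·(k1 + k2).
x=-0.700000, y=-1.400000:
  k1 = f(-0.700000, -1.400000) = 1.964900
  k2 = f(-0.580000, -1.164212) = 1.647476
  y ← -1.400000 + (0.12/2)·(1.964900 + 1.647476) = -1.183257
y(-0.58) ≈ -1.1833

-1.1833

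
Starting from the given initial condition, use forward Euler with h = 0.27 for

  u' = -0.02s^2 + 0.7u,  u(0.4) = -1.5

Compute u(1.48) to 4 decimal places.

Euler: u_{n+1} = u_n + h·f(s_n, u_n).
s=0.400000, u=-1.500000: f=-1.053200 → u ← -1.500000 + 0.27·(-1.053200) = -1.784364
s=0.670000, u=-1.784364: f=-1.258033 → u ← -1.784364 + 0.27·(-1.258033) = -2.124033
s=0.940000, u=-2.124033: f=-1.504495 → u ← -2.124033 + 0.27·(-1.504495) = -2.530247
s=1.210000, u=-2.530247: f=-1.800455 → u ← -2.530247 + 0.27·(-1.800455) = -3.016369
u(1.48) ≈ -3.0164

-3.0164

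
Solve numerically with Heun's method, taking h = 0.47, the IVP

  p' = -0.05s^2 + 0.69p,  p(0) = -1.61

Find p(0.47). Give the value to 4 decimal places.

Heun: k1 = f(s_n, p_n); k2 = f(s_n + h, p_n + h·k1); p_{n+1} = p_n + (h/2)·(k1 + k2).
s=0.000000, p=-1.610000:
  k1 = f(0.000000, -1.610000) = -1.110900
  k2 = f(0.470000, -2.132123) = -1.482210
  p ← -1.610000 + (0.47/2)·(-1.110900 + (-1.482210)) = -2.219381
p(0.47) ≈ -2.2194

-2.2194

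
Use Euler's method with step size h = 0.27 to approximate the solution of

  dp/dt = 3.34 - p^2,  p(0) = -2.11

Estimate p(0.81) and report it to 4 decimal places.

-4.7315

Euler: p_{n+1} = p_n + h·f(t_n, p_n).
t=0.000000, p=-2.110000: f=-1.112100 → p ← -2.110000 + 0.27·(-1.112100) = -2.410267
t=0.270000, p=-2.410267: f=-2.469387 → p ← -2.410267 + 0.27·(-2.469387) = -3.077001
t=0.540000, p=-3.077001: f=-6.127938 → p ← -3.077001 + 0.27·(-6.127938) = -4.731545
p(0.81) ≈ -4.7315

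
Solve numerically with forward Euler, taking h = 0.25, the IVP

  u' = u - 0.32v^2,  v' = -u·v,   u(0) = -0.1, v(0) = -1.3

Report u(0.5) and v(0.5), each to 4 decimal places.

-0.4673, -1.4192

Euler on (u,v): u_{n+1} = u_n + h·u', v_{n+1} = v_n + h·v'.
0.000000: (-0.100000, -1.300000); f=(-0.640800, -0.130000) → (-0.260200, -1.332500)
0.250000: (-0.260200, -1.332500); f=(-0.828378, -0.346716) → (-0.467294, -1.419179)
(u(0.5), v(0.5)) ≈ (-0.4673, -1.4192)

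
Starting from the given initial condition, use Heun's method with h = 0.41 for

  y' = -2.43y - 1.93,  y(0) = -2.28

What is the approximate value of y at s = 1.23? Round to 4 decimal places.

Heun: k1 = f(s_n, y_n); k2 = f(s_n + h, y_n + h·k1); y_{n+1} = y_n + (h/2)·(k1 + k2).
s=0.000000, y=-2.280000:
  k1 = f(0.000000, -2.280000) = 3.610400
  k2 = f(0.410000, -0.799736) = 0.013358
  y ← -2.280000 + (0.41/2)·(3.610400 + 0.013358) = -1.537130
s=0.410000, y=-1.537130:
  k1 = f(0.410000, -1.537130) = 1.805225
  k2 = f(0.820000, -0.796987) = 0.006679
  y ← -1.537130 + (0.41/2)·(1.805225 + 0.006679) = -1.165689
s=0.820000, y=-1.165689:
  k1 = f(0.820000, -1.165689) = 0.902625
  k2 = f(1.230000, -0.795613) = 0.003340
  y ← -1.165689 + (0.41/2)·(0.902625 + 0.003340) = -0.979966
y(1.23) ≈ -0.9800

-0.9800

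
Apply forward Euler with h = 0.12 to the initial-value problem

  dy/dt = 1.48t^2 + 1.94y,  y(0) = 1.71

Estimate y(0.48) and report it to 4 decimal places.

3.9892

Euler: y_{n+1} = y_n + h·f(t_n, y_n).
t=0.000000, y=1.710000: f=3.317400 → y ← 1.710000 + 0.12·3.317400 = 2.108088
t=0.120000, y=2.108088: f=4.111003 → y ← 2.108088 + 0.12·4.111003 = 2.601408
t=0.240000, y=2.601408: f=5.131980 → y ← 2.601408 + 0.12·5.131980 = 3.217246
t=0.360000, y=3.217246: f=6.433265 → y ← 3.217246 + 0.12·6.433265 = 3.989238
y(0.48) ≈ 3.9892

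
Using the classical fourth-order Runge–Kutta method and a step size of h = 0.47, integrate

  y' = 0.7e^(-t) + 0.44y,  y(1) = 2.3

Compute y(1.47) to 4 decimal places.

RK4: k1 = f(t_n, y_n); k2 = f(t_n + h/2, y_n + (h/2)·k1); k3 = f(t_n + h/2, y_n + (h/2)·k2); k4 = f(t_n + h, y_n + h·k3); y_{n+1} = y_n + (h/6)·(k1 + 2k2 + 2k3 + k4).
t=1.000000, y=2.300000:
  k1 = f(1.000000, 2.300000) = 1.269516
  k2 = f(1.235000, 2.598336) = 1.346852
  k3 = f(1.235000, 2.616510) = 1.354849
  k4 = f(1.470000, 2.936779) = 1.453131
  y ← 2.300000 + (0.47/6)·(k1 + 2k2 + 2k3 + k4) = 2.936540
y(1.47) ≈ 2.9365

2.9365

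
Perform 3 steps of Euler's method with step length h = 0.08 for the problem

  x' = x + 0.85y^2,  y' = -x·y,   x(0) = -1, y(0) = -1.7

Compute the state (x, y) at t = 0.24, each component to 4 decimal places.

-0.5202, -2.0798

Euler on (x,y): x_{n+1} = x_n + h·x', y_{n+1} = y_n + h·y'.
0.000000: (-1.000000, -1.700000); f=(1.456500, -1.700000) → (-0.883480, -1.836000)
0.080000: (-0.883480, -1.836000); f=(1.981782, -1.622069) → (-0.724937, -1.965766)
0.160000: (-0.724937, -1.965766); f=(2.559662, -1.425057) → (-0.520165, -2.079770)
(x(0.24), y(0.24)) ≈ (-0.5202, -2.0798)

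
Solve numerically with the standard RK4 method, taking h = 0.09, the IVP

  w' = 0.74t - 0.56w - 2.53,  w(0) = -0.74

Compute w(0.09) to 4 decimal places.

RK4: k1 = f(t_n, w_n); k2 = f(t_n + h/2, w_n + (h/2)·k1); k3 = f(t_n + h/2, w_n + (h/2)·k2); k4 = f(t_n + h, w_n + h·k3); w_{n+1} = w_n + (h/6)·(k1 + 2k2 + 2k3 + k4).
t=0.000000, w=-0.740000:
  k1 = f(0.000000, -0.740000) = -2.115600
  k2 = f(0.045000, -0.835202) = -2.028987
  k3 = f(0.045000, -0.831304) = -2.031170
  k4 = f(0.090000, -0.922805) = -1.946629
  w ← -0.740000 + (0.09/6)·(k1 + 2k2 + 2k3 + k4) = -0.922738
w(0.09) ≈ -0.9227

-0.9227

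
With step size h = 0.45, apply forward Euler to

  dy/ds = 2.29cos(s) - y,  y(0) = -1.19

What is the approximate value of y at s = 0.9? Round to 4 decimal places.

1.1347

Euler: y_{n+1} = y_n + h·f(s_n, y_n).
s=0.000000, y=-1.190000: f=3.480000 → y ← -1.190000 + 0.45·3.480000 = 0.376000
s=0.450000, y=0.376000: f=1.686024 → y ← 0.376000 + 0.45·1.686024 = 1.134711
y(0.9) ≈ 1.1347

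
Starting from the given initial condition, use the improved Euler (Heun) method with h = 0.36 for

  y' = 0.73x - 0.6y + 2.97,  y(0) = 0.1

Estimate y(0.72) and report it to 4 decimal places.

Heun: k1 = f(x_n, y_n); k2 = f(x_n + h, y_n + h·k1); y_{n+1} = y_n + (h/2)·(k1 + k2).
x=0.000000, y=0.100000:
  k1 = f(0.000000, 0.100000) = 2.910000
  k2 = f(0.360000, 1.147600) = 2.544240
  y ← 0.100000 + (0.36/2)·(2.910000 + 2.544240) = 1.081763
x=0.360000, y=1.081763:
  k1 = f(0.360000, 1.081763) = 2.583742
  k2 = f(0.720000, 2.011910) = 2.288454
  y ← 1.081763 + (0.36/2)·(2.583742 + 2.288454) = 1.958758
y(0.72) ≈ 1.9588

1.9588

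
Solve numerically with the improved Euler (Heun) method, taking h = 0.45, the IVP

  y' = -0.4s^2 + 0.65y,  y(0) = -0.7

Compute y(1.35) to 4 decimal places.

-2.0861

Heun: k1 = f(s_n, y_n); k2 = f(s_n + h, y_n + h·k1); y_{n+1} = y_n + (h/2)·(k1 + k2).
s=0.000000, y=-0.700000:
  k1 = f(0.000000, -0.700000) = -0.455000
  k2 = f(0.450000, -0.904750) = -0.669088
  y ← -0.700000 + (0.45/2)·(-0.455000 + (-0.669088)) = -0.952920
s=0.450000, y=-0.952920:
  k1 = f(0.450000, -0.952920) = -0.700398
  k2 = f(0.900000, -1.268099) = -1.148264
  y ← -0.952920 + (0.45/2)·(-0.700398 + (-1.148264)) = -1.368869
s=0.900000, y=-1.368869:
  k1 = f(0.900000, -1.368869) = -1.213765
  k2 = f(1.350000, -1.915063) = -1.973791
  y ← -1.368869 + (0.45/2)·(-1.213765 + (-1.973791)) = -2.086069
y(1.35) ≈ -2.0861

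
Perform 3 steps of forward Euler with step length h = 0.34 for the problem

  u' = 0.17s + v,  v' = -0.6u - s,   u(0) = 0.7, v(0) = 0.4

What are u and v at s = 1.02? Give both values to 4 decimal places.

0.9726, -0.4525

Euler on (u,v): u_{n+1} = u_n + h·u', v_{n+1} = v_n + h·v'.
0.000000: (0.700000, 0.400000); f=(0.400000, -0.420000) → (0.836000, 0.257200)
0.340000: (0.836000, 0.257200); f=(0.315000, -0.841600) → (0.943100, -0.028944)
0.680000: (0.943100, -0.028944); f=(0.086656, -1.245860) → (0.972563, -0.452536)
(u(1.02), v(1.02)) ≈ (0.9726, -0.4525)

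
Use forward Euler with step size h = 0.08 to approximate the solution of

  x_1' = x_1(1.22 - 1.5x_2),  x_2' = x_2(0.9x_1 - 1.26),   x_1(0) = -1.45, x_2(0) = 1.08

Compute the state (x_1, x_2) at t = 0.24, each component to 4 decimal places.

-1.4175, 0.5472

Euler on (x_1,x_2): x_1_{n+1} = x_1_n + h·x_1', x_2_{n+1} = x_2_n + h·x_2'.
0.000000: (-1.450000, 1.080000); f=(0.580000, -2.770200) → (-1.403600, 0.858384)
0.080000: (-1.403600, 0.858384); f=(0.094850, -2.165909) → (-1.396012, 0.685111)
0.160000: (-1.396012, 0.685111); f=(-0.268499, -1.724021) → (-1.417492, 0.547190)
(x_1(0.24), x_2(0.24)) ≈ (-1.4175, 0.5472)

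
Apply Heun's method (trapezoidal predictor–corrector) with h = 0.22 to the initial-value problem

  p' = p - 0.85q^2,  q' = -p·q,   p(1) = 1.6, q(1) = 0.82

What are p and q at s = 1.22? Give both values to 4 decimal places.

Heun on (p,q): k1 = f(s_n, state_n); k2 = f(s_n + h, state_n + h·k1); state_{n+1} = state_n + (h/2)·(k1 + k2).
1.000000: (1.600000, 0.820000)
  k1 = (1.028460, -1.312000)
  predictor → (1.826261, 0.531360)
  k2 = (1.586269, -0.970402)
  → (1.887620, 0.568936)
(p(1.22), q(1.22)) ≈ (1.8876, 0.5689)

1.8876, 0.5689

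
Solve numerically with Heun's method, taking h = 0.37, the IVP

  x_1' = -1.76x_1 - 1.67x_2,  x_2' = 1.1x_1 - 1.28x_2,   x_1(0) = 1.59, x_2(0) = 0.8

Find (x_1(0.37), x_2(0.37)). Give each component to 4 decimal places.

Heun on (x_1,x_2): k1 = f(s_n, state_n); k2 = f(s_n + h, state_n + h·k1); state_{n+1} = state_n + (h/2)·(k1 + k2).
0.000000: (1.590000, 0.800000)
  k1 = (-4.134400, 0.725000)
  predictor → (0.060272, 1.068250)
  k2 = (-1.890056, -1.301061)
  → (0.475476, 0.693429)
(x_1(0.37), x_2(0.37)) ≈ (0.4755, 0.6934)

0.4755, 0.6934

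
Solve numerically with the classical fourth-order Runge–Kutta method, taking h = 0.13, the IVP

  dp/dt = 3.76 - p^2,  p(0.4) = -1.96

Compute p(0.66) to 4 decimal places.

-1.9970

RK4: k1 = f(t_n, p_n); k2 = f(t_n + h/2, p_n + (h/2)·k1); k3 = f(t_n + h/2, p_n + (h/2)·k2); k4 = f(t_n + h, p_n + h·k3); p_{n+1} = p_n + (h/6)·(k1 + 2k2 + 2k3 + k4).
t=0.400000, p=-1.960000:
  k1 = f(0.400000, -1.960000) = -0.081600
  k2 = f(0.465000, -1.965304) = -0.102420
  k3 = f(0.465000, -1.966657) = -0.107741
  k4 = f(0.530000, -1.974006) = -0.136701
  p ← -1.960000 + (0.13/6)·(k1 + 2k2 + 2k3 + k4) = -1.973837
t=0.530000, p=-1.973837:
  k1 = f(0.530000, -1.973837) = -0.136032
  k2 = f(0.595000, -1.982679) = -0.171016
  k3 = f(0.595000, -1.984953) = -0.180038
  k4 = f(0.660000, -1.997242) = -0.228974
  p ← -1.973837 + (0.13/6)·(k1 + 2k2 + 2k3 + k4) = -1.996958
p(0.66) ≈ -1.9970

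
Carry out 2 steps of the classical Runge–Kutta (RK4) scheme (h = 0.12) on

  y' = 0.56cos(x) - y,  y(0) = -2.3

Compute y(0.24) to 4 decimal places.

-1.6910

RK4: k1 = f(x_n, y_n); k2 = f(x_n + h/2, y_n + (h/2)·k1); k3 = f(x_n + h/2, y_n + (h/2)·k2); k4 = f(x_n + h, y_n + h·k3); y_{n+1} = y_n + (h/6)·(k1 + 2k2 + 2k3 + k4).
x=0.000000, y=-2.300000:
  k1 = f(0.000000, -2.300000) = 2.860000
  k2 = f(0.060000, -2.128400) = 2.687392
  k3 = f(0.060000, -2.138756) = 2.697749
  k4 = f(0.120000, -1.976270) = 2.532243
  y ← -2.300000 + (0.12/6)·(k1 + 2k2 + 2k3 + k4) = -1.976749
x=0.120000, y=-1.976749:
  k1 = f(0.120000, -1.976749) = 2.532722
  k2 = f(0.180000, -1.824786) = 2.375739
  k3 = f(0.180000, -1.834205) = 2.385158
  k4 = f(0.240000, -1.690531) = 2.234480
  y ← -1.976749 + (0.12/6)·(k1 + 2k2 + 2k3 + k4) = -1.690970
y(0.24) ≈ -1.6910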